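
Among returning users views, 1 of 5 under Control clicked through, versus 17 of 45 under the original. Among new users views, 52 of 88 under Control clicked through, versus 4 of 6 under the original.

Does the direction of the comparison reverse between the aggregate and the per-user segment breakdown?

Returning users: Control 1/5 = 20.0%, the original 17/45 = 37.8% → the original
New users: Control 52/88 = 59.1%, the original 4/6 = 66.7% → the original
Overall: Control 53/93 = 57.0%, the original 21/51 = 41.2% → Control
The original wins each user group but Control wins overall — the comparison reverses. The original's views skew toward returning users, which has a lower base rate.

Yes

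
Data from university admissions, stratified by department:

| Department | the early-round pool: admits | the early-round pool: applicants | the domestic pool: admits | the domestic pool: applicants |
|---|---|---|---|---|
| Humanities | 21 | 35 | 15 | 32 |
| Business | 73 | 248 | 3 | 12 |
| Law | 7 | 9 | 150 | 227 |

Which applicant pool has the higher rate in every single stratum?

the early-round pool

Humanities: the early-round pool 21/35 = 60.0%, the domestic pool 15/32 = 46.9% → the early-round pool
Business: the early-round pool 73/248 = 29.4%, the domestic pool 3/12 = 25.0% → the early-round pool
Law: the early-round pool 7/9 = 77.8%, the domestic pool 150/227 = 66.1% → the early-round pool
The early-round pool has the higher rate in all 3 groups.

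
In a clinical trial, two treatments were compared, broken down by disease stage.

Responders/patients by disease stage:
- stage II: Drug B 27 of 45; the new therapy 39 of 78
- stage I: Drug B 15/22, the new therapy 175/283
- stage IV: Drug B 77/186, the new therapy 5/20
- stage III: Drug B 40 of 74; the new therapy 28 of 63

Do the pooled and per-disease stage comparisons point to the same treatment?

No

Stage II: Drug B 27/45 = 60.0%, the new therapy 39/78 = 50.0% → Drug B
Stage I: Drug B 15/22 = 68.2%, the new therapy 175/283 = 61.8% → Drug B
Stage IV: Drug B 77/186 = 41.4%, the new therapy 5/20 = 25.0% → Drug B
Stage III: Drug B 40/74 = 54.1%, the new therapy 28/63 = 44.4% → Drug B
Overall: Drug B 159/327 = 48.6%, the new therapy 247/444 = 55.6% → the new therapy
Drug B wins each disease group but the new therapy wins overall — the comparison reverses. Drug B's patients skew toward stage IV, which has a lower base rate.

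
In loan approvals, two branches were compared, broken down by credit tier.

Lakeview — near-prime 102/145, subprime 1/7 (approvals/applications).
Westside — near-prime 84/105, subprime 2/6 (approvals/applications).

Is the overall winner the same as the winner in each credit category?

Near-prime: Lakeview 102/145 = 70.3%, Westside 84/105 = 80.0% → Westside
Subprime: Lakeview 1/7 = 14.3%, Westside 2/6 = 33.3% → Westside
Overall: Lakeview 103/152 = 67.8%, Westside 86/111 = 77.5% → Westside
Westside wins overall and in every credit group — no reversal.

Yes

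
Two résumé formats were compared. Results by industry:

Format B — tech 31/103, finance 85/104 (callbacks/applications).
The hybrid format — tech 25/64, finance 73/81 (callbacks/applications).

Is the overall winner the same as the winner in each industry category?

Tech: Format B 31/103 = 30.1%, the hybrid format 25/64 = 39.1% → the hybrid format
Finance: Format B 85/104 = 81.7%, the hybrid format 73/81 = 90.1% → the hybrid format
Overall: Format B 116/207 = 56.0%, the hybrid format 98/145 = 67.6% → the hybrid format
The hybrid format wins overall and in every industry group — no reversal.

Yes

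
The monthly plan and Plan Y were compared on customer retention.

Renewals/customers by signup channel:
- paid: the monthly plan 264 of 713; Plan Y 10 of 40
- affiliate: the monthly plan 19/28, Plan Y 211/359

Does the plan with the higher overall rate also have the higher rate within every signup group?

Paid: the monthly plan 264/713 = 37.0%, Plan Y 10/40 = 25.0% → the monthly plan
Affiliate: the monthly plan 19/28 = 67.9%, Plan Y 211/359 = 58.8% → the monthly plan
Overall: the monthly plan 283/741 = 38.2%, Plan Y 221/399 = 55.4% → Plan Y
The monthly plan wins each signup group but Plan Y wins overall — the comparison reverses. The monthly plan's customers skew toward paid, which has a lower base rate.

No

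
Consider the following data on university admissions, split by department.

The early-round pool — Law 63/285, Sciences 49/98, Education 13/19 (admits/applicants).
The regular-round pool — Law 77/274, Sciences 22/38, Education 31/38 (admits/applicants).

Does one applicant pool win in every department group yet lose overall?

Law: the early-round pool 63/285 = 22.1%, the regular-round pool 77/274 = 28.1% → the regular-round pool
Sciences: the early-round pool 49/98 = 50.0%, the regular-round pool 22/38 = 57.9% → the regular-round pool
Education: the early-round pool 13/19 = 68.4%, the regular-round pool 31/38 = 81.6% → the regular-round pool
Overall: the early-round pool 125/402 = 31.1%, the regular-round pool 130/350 = 37.1% → the regular-round pool
The regular-round pool wins overall and in every department group — no reversal.

No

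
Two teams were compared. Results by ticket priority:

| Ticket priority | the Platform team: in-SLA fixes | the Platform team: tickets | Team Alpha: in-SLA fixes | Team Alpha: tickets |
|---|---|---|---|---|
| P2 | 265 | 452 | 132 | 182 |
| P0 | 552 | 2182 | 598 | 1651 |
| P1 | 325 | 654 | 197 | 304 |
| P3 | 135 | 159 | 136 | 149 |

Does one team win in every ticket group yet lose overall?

No

P2: the Platform team 265/452 = 58.6%, Team Alpha 132/182 = 72.5% → Team Alpha
P0: the Platform team 552/2182 = 25.3%, Team Alpha 598/1651 = 36.2% → Team Alpha
P1: the Platform team 325/654 = 49.7%, Team Alpha 197/304 = 64.8% → Team Alpha
P3: the Platform team 135/159 = 84.9%, Team Alpha 136/149 = 91.3% → Team Alpha
Overall: the Platform team 1277/3447 = 37.0%, Team Alpha 1063/2286 = 46.5% → Team Alpha
Team Alpha wins overall and in every ticket group — no reversal.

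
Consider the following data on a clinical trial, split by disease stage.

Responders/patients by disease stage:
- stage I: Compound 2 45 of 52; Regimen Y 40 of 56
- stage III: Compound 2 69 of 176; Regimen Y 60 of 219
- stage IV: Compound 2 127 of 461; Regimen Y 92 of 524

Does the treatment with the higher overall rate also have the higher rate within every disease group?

Yes

Stage I: Compound 2 45/52 = 86.5%, Regimen Y 40/56 = 71.4% → Compound 2
Stage III: Compound 2 69/176 = 39.2%, Regimen Y 60/219 = 27.4% → Compound 2
Stage IV: Compound 2 127/461 = 27.5%, Regimen Y 92/524 = 17.6% → Compound 2
Overall: Compound 2 241/689 = 35.0%, Regimen Y 192/799 = 24.0% → Compound 2
Compound 2 wins overall and in every disease group — no reversal.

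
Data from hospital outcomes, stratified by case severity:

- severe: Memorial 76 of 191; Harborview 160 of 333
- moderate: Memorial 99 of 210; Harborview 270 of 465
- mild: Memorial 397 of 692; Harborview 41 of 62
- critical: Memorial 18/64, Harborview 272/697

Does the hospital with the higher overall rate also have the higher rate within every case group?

No

Severe: Memorial 76/191 = 39.8%, Harborview 160/333 = 48.0% → Harborview
Moderate: Memorial 99/210 = 47.1%, Harborview 270/465 = 58.1% → Harborview
Mild: Memorial 397/692 = 57.4%, Harborview 41/62 = 66.1% → Harborview
Critical: Memorial 18/64 = 28.1%, Harborview 272/697 = 39.0% → Harborview
Overall: Memorial 590/1157 = 51.0%, Harborview 743/1557 = 47.7% → Memorial
Harborview wins each case group but Memorial wins overall — the comparison reverses. Harborview's patients skew toward critical, which has a lower base rate.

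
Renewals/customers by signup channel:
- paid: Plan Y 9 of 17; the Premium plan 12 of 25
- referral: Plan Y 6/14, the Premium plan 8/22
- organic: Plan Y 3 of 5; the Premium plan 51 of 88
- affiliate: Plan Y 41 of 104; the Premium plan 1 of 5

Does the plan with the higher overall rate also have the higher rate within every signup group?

No

Paid: Plan Y 9/17 = 52.9%, the Premium plan 12/25 = 48.0% → Plan Y
Referral: Plan Y 6/14 = 42.9%, the Premium plan 8/22 = 36.4% → Plan Y
Organic: Plan Y 3/5 = 60.0%, the Premium plan 51/88 = 58.0% → Plan Y
Affiliate: Plan Y 41/104 = 39.4%, the Premium plan 1/5 = 20.0% → Plan Y
Overall: Plan Y 59/140 = 42.1%, the Premium plan 72/140 = 51.4% → the Premium plan
Plan Y wins each signup group but the Premium plan wins overall — the comparison reverses. Plan Y's customers skew toward affiliate, which has a lower base rate.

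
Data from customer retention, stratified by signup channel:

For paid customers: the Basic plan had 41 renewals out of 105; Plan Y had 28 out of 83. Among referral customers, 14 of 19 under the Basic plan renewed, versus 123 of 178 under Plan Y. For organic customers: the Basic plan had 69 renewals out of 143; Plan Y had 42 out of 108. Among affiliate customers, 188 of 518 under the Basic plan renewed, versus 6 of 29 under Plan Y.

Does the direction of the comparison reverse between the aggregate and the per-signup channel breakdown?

Paid: the Basic plan 41/105 = 39.0%, Plan Y 28/83 = 33.7% → the Basic plan
Referral: the Basic plan 14/19 = 73.7%, Plan Y 123/178 = 69.1% → the Basic plan
Organic: the Basic plan 69/143 = 48.3%, Plan Y 42/108 = 38.9% → the Basic plan
Affiliate: the Basic plan 188/518 = 36.3%, Plan Y 6/29 = 20.7% → the Basic plan
Overall: the Basic plan 312/785 = 39.7%, Plan Y 199/398 = 50.0% → Plan Y
The Basic plan wins each signup group but Plan Y wins overall — the comparison reverses. The Basic plan's customers skew toward affiliate, which has a lower base rate.

Yes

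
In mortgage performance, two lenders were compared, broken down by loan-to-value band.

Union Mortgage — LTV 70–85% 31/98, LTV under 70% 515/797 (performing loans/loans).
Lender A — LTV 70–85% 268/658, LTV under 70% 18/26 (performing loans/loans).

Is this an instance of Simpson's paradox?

LTV 70–85%: Union Mortgage 31/98 = 31.6%, Lender A 268/658 = 40.7% → Lender A
LTV under 70%: Union Mortgage 515/797 = 64.6%, Lender A 18/26 = 69.2% → Lender A
Overall: Union Mortgage 546/895 = 61.0%, Lender A 286/684 = 41.8% → Union Mortgage
Lender A wins each loan-to-value group but Union Mortgage wins overall — the comparison reverses. Lender A's loans skew toward LTV 70–85%, which has a lower base rate.

Yes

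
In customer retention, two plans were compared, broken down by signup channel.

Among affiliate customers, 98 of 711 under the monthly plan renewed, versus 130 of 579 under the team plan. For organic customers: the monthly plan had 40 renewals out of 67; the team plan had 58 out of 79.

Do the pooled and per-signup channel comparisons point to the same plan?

Affiliate: the monthly plan 98/711 = 13.8%, the team plan 130/579 = 22.5% → the team plan
Organic: the monthly plan 40/67 = 59.7%, the team plan 58/79 = 73.4% → the team plan
Overall: the monthly plan 138/778 = 17.7%, the team plan 188/658 = 28.6% → the team plan
The team plan wins overall and in every signup group — no reversal.

Yes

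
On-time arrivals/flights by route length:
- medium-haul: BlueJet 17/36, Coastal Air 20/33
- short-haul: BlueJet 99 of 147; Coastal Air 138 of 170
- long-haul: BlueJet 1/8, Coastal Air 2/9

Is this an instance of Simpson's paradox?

No

Medium-haul: BlueJet 17/36 = 47.2%, Coastal Air 20/33 = 60.6% → Coastal Air
Short-haul: BlueJet 99/147 = 67.3%, Coastal Air 138/170 = 81.2% → Coastal Air
Long-haul: BlueJet 1/8 = 12.5%, Coastal Air 2/9 = 22.2% → Coastal Air
Overall: BlueJet 117/191 = 61.3%, Coastal Air 160/212 = 75.5% → Coastal Air
Coastal Air wins overall and in every route group — no reversal.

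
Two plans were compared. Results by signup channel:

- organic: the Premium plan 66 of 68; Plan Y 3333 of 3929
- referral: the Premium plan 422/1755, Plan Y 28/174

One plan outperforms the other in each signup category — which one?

the Premium plan

Organic: the Premium plan 66/68 = 97.1%, Plan Y 3333/3929 = 84.8% → the Premium plan
Referral: the Premium plan 422/1755 = 24.0%, Plan Y 28/174 = 16.1% → the Premium plan
The Premium plan has the higher rate in both groups.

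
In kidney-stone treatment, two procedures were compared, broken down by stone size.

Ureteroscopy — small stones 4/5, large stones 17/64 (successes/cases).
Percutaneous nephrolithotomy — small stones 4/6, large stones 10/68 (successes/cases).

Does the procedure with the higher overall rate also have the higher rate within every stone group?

Small stones: ureteroscopy 4/5 = 80.0%, percutaneous nephrolithotomy 4/6 = 66.7% → ureteroscopy
Large stones: ureteroscopy 17/64 = 26.6%, percutaneous nephrolithotomy 10/68 = 14.7% → ureteroscopy
Overall: ureteroscopy 21/69 = 30.4%, percutaneous nephrolithotomy 14/74 = 18.9% → ureteroscopy
Ureteroscopy wins overall and in every stone group — no reversal.

Yes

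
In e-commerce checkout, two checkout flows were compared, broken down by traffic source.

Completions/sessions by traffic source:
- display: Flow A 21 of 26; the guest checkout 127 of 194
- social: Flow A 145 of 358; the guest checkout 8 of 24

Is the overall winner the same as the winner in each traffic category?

No

Display: Flow A 21/26 = 80.8%, the guest checkout 127/194 = 65.5% → Flow A
Social: Flow A 145/358 = 40.5%, the guest checkout 8/24 = 33.3% → Flow A
Overall: Flow A 166/384 = 43.2%, the guest checkout 135/218 = 61.9% → the guest checkout
Flow A wins each traffic group but the guest checkout wins overall — the comparison reverses. Flow A's sessions skew toward social, which has a lower base rate.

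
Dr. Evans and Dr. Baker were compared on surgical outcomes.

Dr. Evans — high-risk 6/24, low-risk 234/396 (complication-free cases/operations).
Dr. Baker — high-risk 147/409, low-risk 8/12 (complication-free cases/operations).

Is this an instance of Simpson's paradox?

High-risk: Dr. Evans 6/24 = 25.0%, Dr. Baker 147/409 = 35.9% → Dr. Baker
Low-risk: Dr. Evans 234/396 = 59.1%, Dr. Baker 8/12 = 66.7% → Dr. Baker
Overall: Dr. Evans 240/420 = 57.1%, Dr. Baker 155/421 = 36.8% → Dr. Evans
Dr. Baker wins each patient risk group but Dr. Evans wins overall — the comparison reverses. Dr. Baker's operations skew toward high-risk, which has a lower base rate.

Yes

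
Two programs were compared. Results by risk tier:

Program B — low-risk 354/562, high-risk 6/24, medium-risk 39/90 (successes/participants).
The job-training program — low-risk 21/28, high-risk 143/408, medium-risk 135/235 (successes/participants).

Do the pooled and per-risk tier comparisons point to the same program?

No

Low-risk: Program B 354/562 = 63.0%, the job-training program 21/28 = 75.0% → the job-training program
High-risk: Program B 6/24 = 25.0%, the job-training program 143/408 = 35.0% → the job-training program
Medium-risk: Program B 39/90 = 43.3%, the job-training program 135/235 = 57.4% → the job-training program
Overall: Program B 399/676 = 59.0%, the job-training program 299/671 = 44.6% → Program B
The job-training program wins each risk group but Program B wins overall — the comparison reverses. The job-training program's participants skew toward high-risk, which has a lower base rate.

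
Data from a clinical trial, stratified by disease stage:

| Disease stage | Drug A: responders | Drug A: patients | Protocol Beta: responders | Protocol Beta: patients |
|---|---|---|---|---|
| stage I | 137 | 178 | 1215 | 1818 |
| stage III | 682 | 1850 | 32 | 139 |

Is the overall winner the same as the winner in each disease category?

Stage I: Drug A 137/178 = 77.0%, Protocol Beta 1215/1818 = 66.8% → Drug A
Stage III: Drug A 682/1850 = 36.9%, Protocol Beta 32/139 = 23.0% → Drug A
Overall: Drug A 819/2028 = 40.4%, Protocol Beta 1247/1957 = 63.7% → Protocol Beta
Drug A wins each disease group but Protocol Beta wins overall — the comparison reverses. Drug A's patients skew toward stage III, which has a lower base rate.

No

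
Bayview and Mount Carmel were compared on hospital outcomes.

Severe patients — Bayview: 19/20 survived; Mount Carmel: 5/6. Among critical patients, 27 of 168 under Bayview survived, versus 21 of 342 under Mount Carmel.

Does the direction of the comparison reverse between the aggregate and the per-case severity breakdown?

No

Severe: Bayview 19/20 = 95.0%, Mount Carmel 5/6 = 83.3% → Bayview
Critical: Bayview 27/168 = 16.1%, Mount Carmel 21/342 = 6.1% → Bayview
Overall: Bayview 46/188 = 24.5%, Mount Carmel 26/348 = 7.5% → Bayview
Bayview wins overall and in every case group — no reversal.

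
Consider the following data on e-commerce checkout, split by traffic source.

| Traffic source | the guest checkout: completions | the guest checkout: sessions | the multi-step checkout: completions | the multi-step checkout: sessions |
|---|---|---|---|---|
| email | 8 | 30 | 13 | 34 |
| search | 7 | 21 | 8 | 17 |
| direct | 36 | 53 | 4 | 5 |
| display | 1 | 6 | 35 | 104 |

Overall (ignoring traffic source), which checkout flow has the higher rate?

Email: the guest checkout 8/30 = 26.7%, the multi-step checkout 13/34 = 38.2% → the multi-step checkout
Search: the guest checkout 7/21 = 33.3%, the multi-step checkout 8/17 = 47.1% → the multi-step checkout
Direct: the guest checkout 36/53 = 67.9%, the multi-step checkout 4/5 = 80.0% → the multi-step checkout
Display: the guest checkout 1/6 = 16.7%, the multi-step checkout 35/104 = 33.7% → the multi-step checkout
Overall: the guest checkout 52/110 = 47.3%, the multi-step checkout 60/160 = 37.5% → the guest checkout
(The multi-step checkout wins every traffic group but the guest checkout wins overall — the multi-step checkout's sessions skew toward the low-rate display group.)

the guest checkout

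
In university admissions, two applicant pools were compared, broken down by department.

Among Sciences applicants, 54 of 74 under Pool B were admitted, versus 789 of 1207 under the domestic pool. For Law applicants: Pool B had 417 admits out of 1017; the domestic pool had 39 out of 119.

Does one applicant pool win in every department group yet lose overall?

Sciences: Pool B 54/74 = 73.0%, the domestic pool 789/1207 = 65.4% → Pool B
Law: Pool B 417/1017 = 41.0%, the domestic pool 39/119 = 32.8% → Pool B
Overall: Pool B 471/1091 = 43.2%, the domestic pool 828/1326 = 62.4% → the domestic pool
Pool B wins each department group but the domestic pool wins overall — the comparison reverses. Pool B's applicants skew toward Law, which has a lower base rate.

Yes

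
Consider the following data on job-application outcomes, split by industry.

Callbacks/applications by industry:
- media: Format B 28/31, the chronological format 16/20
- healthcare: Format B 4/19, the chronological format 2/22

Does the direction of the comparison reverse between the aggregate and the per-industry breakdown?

Media: Format B 28/31 = 90.3%, the chronological format 16/20 = 80.0% → Format B
Healthcare: Format B 4/19 = 21.1%, the chronological format 2/22 = 9.1% → Format B
Overall: Format B 32/50 = 64.0%, the chronological format 18/42 = 42.9% → Format B
Format B wins overall and in every industry group — no reversal.

No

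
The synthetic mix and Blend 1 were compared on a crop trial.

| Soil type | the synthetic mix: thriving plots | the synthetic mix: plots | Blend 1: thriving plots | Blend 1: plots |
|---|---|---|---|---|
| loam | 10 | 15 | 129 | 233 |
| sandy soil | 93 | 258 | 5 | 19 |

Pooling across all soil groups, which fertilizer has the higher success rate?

Blend 1

Loam: the synthetic mix 10/15 = 66.7%, Blend 1 129/233 = 55.4% → the synthetic mix
Sandy soil: the synthetic mix 93/258 = 36.0%, Blend 1 5/19 = 26.3% → the synthetic mix
Overall: the synthetic mix 103/273 = 37.7%, Blend 1 134/252 = 53.2% → Blend 1
(The synthetic mix wins every soil group but Blend 1 wins overall — the synthetic mix's plots skew toward the low-rate sandy soil group.)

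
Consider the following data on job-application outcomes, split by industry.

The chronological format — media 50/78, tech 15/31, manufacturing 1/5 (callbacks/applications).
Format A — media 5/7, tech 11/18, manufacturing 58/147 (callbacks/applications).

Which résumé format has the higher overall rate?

Media: the chronological format 50/78 = 64.1%, Format A 5/7 = 71.4% → Format A
Tech: the chronological format 15/31 = 48.4%, Format A 11/18 = 61.1% → Format A
Manufacturing: the chronological format 1/5 = 20.0%, Format A 58/147 = 39.5% → Format A
Overall: the chronological format 66/114 = 57.9%, Format A 74/172 = 43.0% → the chronological format
(Format A wins every industry group but the chronological format wins overall — Format A's applications skew toward the low-rate manufacturing group.)

the chronological format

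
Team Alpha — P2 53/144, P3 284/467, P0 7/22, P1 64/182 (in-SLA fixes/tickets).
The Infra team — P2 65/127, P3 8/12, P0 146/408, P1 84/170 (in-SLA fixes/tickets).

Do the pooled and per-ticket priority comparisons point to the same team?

No

P2: Team Alpha 53/144 = 36.8%, the Infra team 65/127 = 51.2% → the Infra team
P3: Team Alpha 284/467 = 60.8%, the Infra team 8/12 = 66.7% → the Infra team
P0: Team Alpha 7/22 = 31.8%, the Infra team 146/408 = 35.8% → the Infra team
P1: Team Alpha 64/182 = 35.2%, the Infra team 84/170 = 49.4% → the Infra team
Overall: Team Alpha 408/815 = 50.1%, the Infra team 303/717 = 42.3% → Team Alpha
The Infra team wins each ticket group but Team Alpha wins overall — the comparison reverses. The Infra team's tickets skew toward P0, which has a lower base rate.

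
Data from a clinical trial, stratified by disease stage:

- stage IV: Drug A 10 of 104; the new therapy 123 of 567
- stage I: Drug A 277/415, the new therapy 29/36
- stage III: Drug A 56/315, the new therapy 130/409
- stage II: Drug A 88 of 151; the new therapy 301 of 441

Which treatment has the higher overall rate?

Drug A

Stage IV: Drug A 10/104 = 9.6%, the new therapy 123/567 = 21.7% → the new therapy
Stage I: Drug A 277/415 = 66.7%, the new therapy 29/36 = 80.6% → the new therapy
Stage III: Drug A 56/315 = 17.8%, the new therapy 130/409 = 31.8% → the new therapy
Stage II: Drug A 88/151 = 58.3%, the new therapy 301/441 = 68.3% → the new therapy
Overall: Drug A 431/985 = 43.8%, the new therapy 583/1453 = 40.1% → Drug A
(The new therapy wins every disease group but Drug A wins overall — the new therapy's patients skew toward the low-rate stage IV group.)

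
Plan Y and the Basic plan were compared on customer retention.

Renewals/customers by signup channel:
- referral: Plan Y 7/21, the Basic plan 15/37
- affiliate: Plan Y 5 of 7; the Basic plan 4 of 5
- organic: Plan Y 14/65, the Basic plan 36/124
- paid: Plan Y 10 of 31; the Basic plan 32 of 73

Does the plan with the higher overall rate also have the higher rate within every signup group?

Referral: Plan Y 7/21 = 33.3%, the Basic plan 15/37 = 40.5% → the Basic plan
Affiliate: Plan Y 5/7 = 71.4%, the Basic plan 4/5 = 80.0% → the Basic plan
Organic: Plan Y 14/65 = 21.5%, the Basic plan 36/124 = 29.0% → the Basic plan
Paid: Plan Y 10/31 = 32.3%, the Basic plan 32/73 = 43.8% → the Basic plan
Overall: Plan Y 36/124 = 29.0%, the Basic plan 87/239 = 36.4% → the Basic plan
The Basic plan wins overall and in every signup group — no reversal.

Yes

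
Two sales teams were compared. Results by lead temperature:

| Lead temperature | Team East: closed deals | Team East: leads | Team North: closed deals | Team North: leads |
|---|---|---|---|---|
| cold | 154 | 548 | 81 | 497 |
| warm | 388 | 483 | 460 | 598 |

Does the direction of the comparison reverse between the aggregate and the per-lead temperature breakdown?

No

Cold: Team East 154/548 = 28.1%, Team North 81/497 = 16.3% → Team East
Warm: Team East 388/483 = 80.3%, Team North 460/598 = 76.9% → Team East
Overall: Team East 542/1031 = 52.6%, Team North 541/1095 = 49.4% → Team East
Team East wins overall and in every lead group — no reversal.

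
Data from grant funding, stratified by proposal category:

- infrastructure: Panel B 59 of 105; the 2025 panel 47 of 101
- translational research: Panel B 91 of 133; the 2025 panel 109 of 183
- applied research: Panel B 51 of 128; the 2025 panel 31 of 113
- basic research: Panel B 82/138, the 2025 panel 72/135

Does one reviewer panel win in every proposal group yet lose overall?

No

Infrastructure: Panel B 59/105 = 56.2%, the 2025 panel 47/101 = 46.5% → Panel B
Translational research: Panel B 91/133 = 68.4%, the 2025 panel 109/183 = 59.6% → Panel B
Applied research: Panel B 51/128 = 39.8%, the 2025 panel 31/113 = 27.4% → Panel B
Basic research: Panel B 82/138 = 59.4%, the 2025 panel 72/135 = 53.3% → Panel B
Overall: Panel B 283/504 = 56.2%, the 2025 panel 259/532 = 48.7% → Panel B
Panel B wins overall and in every proposal group — no reversal.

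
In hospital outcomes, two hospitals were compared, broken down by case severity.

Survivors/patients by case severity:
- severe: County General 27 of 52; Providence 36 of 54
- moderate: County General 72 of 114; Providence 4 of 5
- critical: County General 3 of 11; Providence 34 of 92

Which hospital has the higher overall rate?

Severe: County General 27/52 = 51.9%, Providence 36/54 = 66.7% → Providence
Moderate: County General 72/114 = 63.2%, Providence 4/5 = 80.0% → Providence
Critical: County General 3/11 = 27.3%, Providence 34/92 = 37.0% → Providence
Overall: County General 102/177 = 57.6%, Providence 74/151 = 49.0% → County General
(Providence wins every case group but County General wins overall — Providence's patients skew toward the low-rate critical group.)

County General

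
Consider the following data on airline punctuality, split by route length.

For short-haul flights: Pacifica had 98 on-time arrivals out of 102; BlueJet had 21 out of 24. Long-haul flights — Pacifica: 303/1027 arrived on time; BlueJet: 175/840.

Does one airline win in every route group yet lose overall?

No

Short-haul: Pacifica 98/102 = 96.1%, BlueJet 21/24 = 87.5% → Pacifica
Long-haul: Pacifica 303/1027 = 29.5%, BlueJet 175/840 = 20.8% → Pacifica
Overall: Pacifica 401/1129 = 35.5%, BlueJet 196/864 = 22.7% → Pacifica
Pacifica wins overall and in every route group — no reversal.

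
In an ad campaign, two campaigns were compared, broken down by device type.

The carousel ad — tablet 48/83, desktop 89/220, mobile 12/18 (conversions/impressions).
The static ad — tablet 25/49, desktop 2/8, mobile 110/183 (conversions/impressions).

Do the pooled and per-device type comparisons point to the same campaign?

No

Tablet: the carousel ad 48/83 = 57.8%, the static ad 25/49 = 51.0% → the carousel ad
Desktop: the carousel ad 89/220 = 40.5%, the static ad 2/8 = 25.0% → the carousel ad
Mobile: the carousel ad 12/18 = 66.7%, the static ad 110/183 = 60.1% → the carousel ad
Overall: the carousel ad 149/321 = 46.4%, the static ad 137/240 = 57.1% → the static ad
The carousel ad wins each device group but the static ad wins overall — the comparison reverses. The carousel ad's impressions skew toward desktop, which has a lower base rate.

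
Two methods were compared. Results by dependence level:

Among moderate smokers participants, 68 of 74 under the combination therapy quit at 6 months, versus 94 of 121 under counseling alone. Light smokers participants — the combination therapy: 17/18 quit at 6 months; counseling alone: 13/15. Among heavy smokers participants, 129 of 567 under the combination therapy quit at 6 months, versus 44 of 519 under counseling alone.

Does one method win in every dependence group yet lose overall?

No

Moderate smokers: the combination therapy 68/74 = 91.9%, counseling alone 94/121 = 77.7% → the combination therapy
Light smokers: the combination therapy 17/18 = 94.4%, counseling alone 13/15 = 86.7% → the combination therapy
Heavy smokers: the combination therapy 129/567 = 22.8%, counseling alone 44/519 = 8.5% → the combination therapy
Overall: the combination therapy 214/659 = 32.5%, counseling alone 151/655 = 23.1% → the combination therapy
The combination therapy wins overall and in every dependence group — no reversal.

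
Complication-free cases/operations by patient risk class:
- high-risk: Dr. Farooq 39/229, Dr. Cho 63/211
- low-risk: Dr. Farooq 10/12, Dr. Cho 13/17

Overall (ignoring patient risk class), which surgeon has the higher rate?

Dr. Cho

High-risk: Dr. Farooq 39/229 = 17.0%, Dr. Cho 63/211 = 29.9% → Dr. Cho
Low-risk: Dr. Farooq 10/12 = 83.3%, Dr. Cho 13/17 = 76.5% → Dr. Farooq
Overall: Dr. Farooq 49/241 = 20.3%, Dr. Cho 76/228 = 33.3% → Dr. Cho
(Neither sweeps every patient risk group, but Dr. Cho has the higher pooled rate.)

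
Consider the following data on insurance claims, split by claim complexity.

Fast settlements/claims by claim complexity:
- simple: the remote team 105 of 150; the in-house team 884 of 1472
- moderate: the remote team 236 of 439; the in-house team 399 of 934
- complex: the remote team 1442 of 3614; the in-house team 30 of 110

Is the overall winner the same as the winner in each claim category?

No

Simple: the remote team 105/150 = 70.0%, the in-house team 884/1472 = 60.1% → the remote team
Moderate: the remote team 236/439 = 53.8%, the in-house team 399/934 = 42.7% → the remote team
Complex: the remote team 1442/3614 = 39.9%, the in-house team 30/110 = 27.3% → the remote team
Overall: the remote team 1783/4203 = 42.4%, the in-house team 1313/2516 = 52.2% → the in-house team
The remote team wins each claim group but the in-house team wins overall — the comparison reverses. The remote team's claims skew toward complex, which has a lower base rate.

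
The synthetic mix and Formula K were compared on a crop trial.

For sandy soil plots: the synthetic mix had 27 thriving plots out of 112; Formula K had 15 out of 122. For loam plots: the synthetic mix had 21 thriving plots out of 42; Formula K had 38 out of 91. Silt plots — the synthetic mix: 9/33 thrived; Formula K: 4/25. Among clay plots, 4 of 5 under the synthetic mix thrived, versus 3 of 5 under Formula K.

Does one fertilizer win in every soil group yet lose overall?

Sandy soil: the synthetic mix 27/112 = 24.1%, Formula K 15/122 = 12.3% → the synthetic mix
Loam: the synthetic mix 21/42 = 50.0%, Formula K 38/91 = 41.8% → the synthetic mix
Silt: the synthetic mix 9/33 = 27.3%, Formula K 4/25 = 16.0% → the synthetic mix
Clay: the synthetic mix 4/5 = 80.0%, Formula K 3/5 = 60.0% → the synthetic mix
Overall: the synthetic mix 61/192 = 31.8%, Formula K 60/243 = 24.7% → the synthetic mix
The synthetic mix wins overall and in every soil group — no reversal.

No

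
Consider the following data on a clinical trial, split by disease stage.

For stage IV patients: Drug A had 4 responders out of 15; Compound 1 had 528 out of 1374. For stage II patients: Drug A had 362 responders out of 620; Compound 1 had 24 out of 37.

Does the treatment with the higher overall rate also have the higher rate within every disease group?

No

Stage IV: Drug A 4/15 = 26.7%, Compound 1 528/1374 = 38.4% → Compound 1
Stage II: Drug A 362/620 = 58.4%, Compound 1 24/37 = 64.9% → Compound 1
Overall: Drug A 366/635 = 57.6%, Compound 1 552/1411 = 39.1% → Drug A
Compound 1 wins each disease group but Drug A wins overall — the comparison reverses. Compound 1's patients skew toward stage IV, which has a lower base rate.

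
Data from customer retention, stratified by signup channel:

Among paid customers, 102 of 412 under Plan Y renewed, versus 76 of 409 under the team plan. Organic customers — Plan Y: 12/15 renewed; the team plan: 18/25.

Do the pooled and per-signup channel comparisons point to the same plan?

Paid: Plan Y 102/412 = 24.8%, the team plan 76/409 = 18.6% → Plan Y
Organic: Plan Y 12/15 = 80.0%, the team plan 18/25 = 72.0% → Plan Y
Overall: Plan Y 114/427 = 26.7%, the team plan 94/434 = 21.7% → Plan Y
Plan Y wins overall and in every signup group — no reversal.

Yes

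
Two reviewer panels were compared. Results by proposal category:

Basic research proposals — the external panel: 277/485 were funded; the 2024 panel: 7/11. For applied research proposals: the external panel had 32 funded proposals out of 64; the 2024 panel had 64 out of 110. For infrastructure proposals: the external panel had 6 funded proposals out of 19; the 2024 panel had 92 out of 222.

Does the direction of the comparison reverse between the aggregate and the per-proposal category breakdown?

Yes

Basic research: the external panel 277/485 = 57.1%, the 2024 panel 7/11 = 63.6% → the 2024 panel
Applied research: the external panel 32/64 = 50.0%, the 2024 panel 64/110 = 58.2% → the 2024 panel
Infrastructure: the external panel 6/19 = 31.6%, the 2024 panel 92/222 = 41.4% → the 2024 panel
Overall: the external panel 315/568 = 55.5%, the 2024 panel 163/343 = 47.5% → the external panel
The 2024 panel wins each proposal group but the external panel wins overall — the comparison reverses. The 2024 panel's proposals skew toward infrastructure, which has a lower base rate.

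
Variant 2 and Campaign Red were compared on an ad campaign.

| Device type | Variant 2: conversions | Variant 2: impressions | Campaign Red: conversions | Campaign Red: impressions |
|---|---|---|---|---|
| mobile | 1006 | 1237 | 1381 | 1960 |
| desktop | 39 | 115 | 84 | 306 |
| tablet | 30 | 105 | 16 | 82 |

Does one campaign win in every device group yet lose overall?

No

Mobile: Variant 2 1006/1237 = 81.3%, Campaign Red 1381/1960 = 70.5% → Variant 2
Desktop: Variant 2 39/115 = 33.9%, Campaign Red 84/306 = 27.5% → Variant 2
Tablet: Variant 2 30/105 = 28.6%, Campaign Red 16/82 = 19.5% → Variant 2
Overall: Variant 2 1075/1457 = 73.8%, Campaign Red 1481/2348 = 63.1% → Variant 2
Variant 2 wins overall and in every device group — no reversal.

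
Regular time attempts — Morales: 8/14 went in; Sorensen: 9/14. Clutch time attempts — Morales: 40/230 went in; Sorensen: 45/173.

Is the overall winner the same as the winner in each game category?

Regular time: Morales 8/14 = 57.1%, Sorensen 9/14 = 64.3% → Sorensen
Clutch time: Morales 40/230 = 17.4%, Sorensen 45/173 = 26.0% → Sorensen
Overall: Morales 48/244 = 19.7%, Sorensen 54/187 = 28.9% → Sorensen
Sorensen wins overall and in every game group — no reversal.

Yes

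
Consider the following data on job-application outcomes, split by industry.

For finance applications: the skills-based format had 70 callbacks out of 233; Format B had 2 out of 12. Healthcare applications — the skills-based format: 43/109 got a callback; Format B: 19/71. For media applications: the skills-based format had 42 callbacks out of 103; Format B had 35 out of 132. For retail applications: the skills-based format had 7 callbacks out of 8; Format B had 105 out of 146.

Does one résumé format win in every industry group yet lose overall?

Yes

Finance: the skills-based format 70/233 = 30.0%, Format B 2/12 = 16.7% → the skills-based format
Healthcare: the skills-based format 43/109 = 39.4%, Format B 19/71 = 26.8% → the skills-based format
Media: the skills-based format 42/103 = 40.8%, Format B 35/132 = 26.5% → the skills-based format
Retail: the skills-based format 7/8 = 87.5%, Format B 105/146 = 71.9% → the skills-based format
Overall: the skills-based format 162/453 = 35.8%, Format B 161/361 = 44.6% → Format B
The skills-based format wins each industry group but Format B wins overall — the comparison reverses. The skills-based format's applications skew toward finance, which has a lower base rate.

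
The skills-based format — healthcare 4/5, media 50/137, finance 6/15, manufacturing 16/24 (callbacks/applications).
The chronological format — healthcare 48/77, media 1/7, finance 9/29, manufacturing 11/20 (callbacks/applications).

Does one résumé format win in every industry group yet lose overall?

Yes

Healthcare: the skills-based format 4/5 = 80.0%, the chronological format 48/77 = 62.3% → the skills-based format
Media: the skills-based format 50/137 = 36.5%, the chronological format 1/7 = 14.3% → the skills-based format
Finance: the skills-based format 6/15 = 40.0%, the chronological format 9/29 = 31.0% → the skills-based format
Manufacturing: the skills-based format 16/24 = 66.7%, the chronological format 11/20 = 55.0% → the skills-based format
Overall: the skills-based format 76/181 = 42.0%, the chronological format 69/133 = 51.9% → the chronological format
The skills-based format wins each industry group but the chronological format wins overall — the comparison reverses. The skills-based format's applications skew toward media, which has a lower base rate.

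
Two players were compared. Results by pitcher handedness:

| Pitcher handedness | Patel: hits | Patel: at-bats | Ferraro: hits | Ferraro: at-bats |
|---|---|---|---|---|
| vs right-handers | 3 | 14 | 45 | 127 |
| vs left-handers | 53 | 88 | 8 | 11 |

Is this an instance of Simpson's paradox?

Vs right-handers: Patel 3/14 = 21.4%, Ferraro 45/127 = 35.4% → Ferraro
Vs left-handers: Patel 53/88 = 60.2%, Ferraro 8/11 = 72.7% → Ferraro
Overall: Patel 56/102 = 54.9%, Ferraro 53/138 = 38.4% → Patel
Ferraro wins each pitcher group but Patel wins overall — the comparison reverses. Ferraro's at-bats skew toward vs right-handers, which has a lower base rate.

Yes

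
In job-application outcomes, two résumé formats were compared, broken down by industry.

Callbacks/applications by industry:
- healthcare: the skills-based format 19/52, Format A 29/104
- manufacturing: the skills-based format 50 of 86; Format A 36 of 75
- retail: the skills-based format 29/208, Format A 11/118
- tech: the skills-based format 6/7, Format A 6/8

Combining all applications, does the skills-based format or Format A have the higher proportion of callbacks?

Healthcare: the skills-based format 19/52 = 36.5%, Format A 29/104 = 27.9% → the skills-based format
Manufacturing: the skills-based format 50/86 = 58.1%, Format A 36/75 = 48.0% → the skills-based format
Retail: the skills-based format 29/208 = 13.9%, Format A 11/118 = 9.3% → the skills-based format
Tech: the skills-based format 6/7 = 85.7%, Format A 6/8 = 75.0% → the skills-based format
Overall: the skills-based format 104/353 = 29.5%, Format A 82/305 = 26.9% → the skills-based format

the skills-based format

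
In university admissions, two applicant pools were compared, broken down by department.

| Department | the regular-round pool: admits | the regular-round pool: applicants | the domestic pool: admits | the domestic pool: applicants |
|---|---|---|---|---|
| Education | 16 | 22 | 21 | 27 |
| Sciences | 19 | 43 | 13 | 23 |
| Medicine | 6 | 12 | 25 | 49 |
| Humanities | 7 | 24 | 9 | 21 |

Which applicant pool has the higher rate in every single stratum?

Education: the regular-round pool 16/22 = 72.7%, the domestic pool 21/27 = 77.8% → the domestic pool
Sciences: the regular-round pool 19/43 = 44.2%, the domestic pool 13/23 = 56.5% → the domestic pool
Medicine: the regular-round pool 6/12 = 50.0%, the domestic pool 25/49 = 51.0% → the domestic pool
Humanities: the regular-round pool 7/24 = 29.2%, the domestic pool 9/21 = 42.9% → the domestic pool
The domestic pool has the higher rate in all 4 groups.

the domestic pool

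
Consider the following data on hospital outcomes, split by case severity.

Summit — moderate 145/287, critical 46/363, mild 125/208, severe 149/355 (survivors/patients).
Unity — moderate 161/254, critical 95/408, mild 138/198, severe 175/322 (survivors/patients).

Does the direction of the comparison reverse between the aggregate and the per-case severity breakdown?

No

Moderate: Summit 145/287 = 50.5%, Unity 161/254 = 63.4% → Unity
Critical: Summit 46/363 = 12.7%, Unity 95/408 = 23.3% → Unity
Mild: Summit 125/208 = 60.1%, Unity 138/198 = 69.7% → Unity
Severe: Summit 149/355 = 42.0%, Unity 175/322 = 54.3% → Unity
Overall: Summit 465/1213 = 38.3%, Unity 569/1182 = 48.1% → Unity
Unity wins overall and in every case group — no reversal.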